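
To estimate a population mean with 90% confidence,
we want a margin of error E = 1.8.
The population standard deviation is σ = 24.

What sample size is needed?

Answer: n = 482

Derivation:
z_0.05 = 1.645
n = (z×σ/E)² = (1.645×24/1.8)²
n = 481.0711
Round up: n = 482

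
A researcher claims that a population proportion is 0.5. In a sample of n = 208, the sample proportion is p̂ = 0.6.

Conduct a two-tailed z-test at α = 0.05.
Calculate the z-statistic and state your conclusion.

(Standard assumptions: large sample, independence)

H₀: p = 0.5, H₁: p ≠ 0.5
Standard error: SE = √(p₀(1-p₀)/n) = √(0.5×0.5/208) = 0.034669
z-statistic: z = (p̂ - p₀)/SE = (0.6 - 0.5)/0.034669 = 2.8844
Critical value: z_0.025 = ±1.960
p-value = 0.0039
Decision: reject H₀ at α = 0.05

Answer: z = 2.8844, reject H₀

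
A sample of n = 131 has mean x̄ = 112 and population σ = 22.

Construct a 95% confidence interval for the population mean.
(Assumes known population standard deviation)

Confidence level: 95%, α = 0.05
z_0.025 = 1.960
SE = σ/√n = 22/√131 = 1.9221
Margin of error = 1.960 × 1.9221 = 3.7673
CI: x̄ ± margin = 112 ± 3.7673
CI: (108.2327, 115.7673)

Answer: (108.2327, 115.7673)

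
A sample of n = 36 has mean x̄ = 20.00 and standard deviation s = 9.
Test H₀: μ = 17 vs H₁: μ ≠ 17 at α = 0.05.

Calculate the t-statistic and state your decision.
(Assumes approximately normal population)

df = n - 1 = 35
SE = s/√n = 9/√36 = 1.5000
t = (x̄ - μ₀)/SE = (20.00 - 17)/1.5000 = 2.0000
Critical value: t_{0.025,35} = ±2.030
p-value ≈ 0.0533
Decision: fail to reject H₀

Answer: t = 2.0000, fail to reject H₀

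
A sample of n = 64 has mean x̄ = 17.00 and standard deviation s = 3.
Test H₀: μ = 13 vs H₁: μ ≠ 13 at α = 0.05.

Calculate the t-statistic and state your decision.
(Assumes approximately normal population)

df = n - 1 = 63
SE = s/√n = 3/√64 = 0.3750
t = (x̄ - μ₀)/SE = (17.00 - 13)/0.3750 = 10.6667
Critical value: t_{0.025,63} = ±1.998
p-value < 0.0001
Decision: reject H₀

Answer: t = 10.6667, reject H₀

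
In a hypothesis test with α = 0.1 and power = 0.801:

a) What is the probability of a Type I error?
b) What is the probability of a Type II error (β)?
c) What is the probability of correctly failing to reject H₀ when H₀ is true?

a) Type I error probability = α = 0.1
b) Power = P(reject H₀ | H₁ true) = 1 - β = 0.801, so Type II error probability = β = 1 - Power = 0.199
c) P(fail to reject H₀ | H₀ true) = 1 - α = 0.9

Answer: a) 0.1, b) 0.199, c) 0.9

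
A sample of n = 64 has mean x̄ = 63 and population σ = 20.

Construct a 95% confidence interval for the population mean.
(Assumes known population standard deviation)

Confidence level: 95%, α = 0.05
z_0.025 = 1.960
SE = σ/√n = 20/√64 = 2.5000
Margin of error = 1.960 × 2.5000 = 4.9000
CI: x̄ ± margin = 63 ± 4.9000
CI: (58.1000, 67.9000)

Answer: (58.1000, 67.9000)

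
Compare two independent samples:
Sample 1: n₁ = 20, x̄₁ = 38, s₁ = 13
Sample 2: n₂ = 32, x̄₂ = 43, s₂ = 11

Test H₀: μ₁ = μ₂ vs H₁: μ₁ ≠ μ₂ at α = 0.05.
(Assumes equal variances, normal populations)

Answer: t = -1.4865, fail to reject H₀

Derivation:
Pooled variance: s²_p = [19×13² + 31×11²]/(50) = 139.2400
s_p = 11.8000
SE = s_p×√(1/n₁ + 1/n₂) = 11.8000×√(1/20 + 1/32) = 3.3635
t = (x̄₁ - x̄₂)/SE = (38 - 43)/3.3635 = -1.4865
df = 50, t-critical = ±2.009
Decision: fail to reject H₀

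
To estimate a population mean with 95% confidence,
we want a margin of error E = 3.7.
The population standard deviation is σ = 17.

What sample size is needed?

Answer: n = 82

Derivation:
z_0.025 = 1.960
n = (z×σ/E)² = (1.960×17/3.7)²
n = 81.0973
Round up: n = 82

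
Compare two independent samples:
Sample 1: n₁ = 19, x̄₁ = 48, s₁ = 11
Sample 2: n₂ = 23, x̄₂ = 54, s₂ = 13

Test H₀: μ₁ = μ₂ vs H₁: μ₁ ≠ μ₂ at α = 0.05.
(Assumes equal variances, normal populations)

Answer: t = -1.5941, fail to reject H₀

Derivation:
Pooled variance: s²_p = [18×11² + 22×13²]/(40) = 147.4000
s_p = 12.1408
SE = s_p×√(1/n₁ + 1/n₂) = 12.1408×√(1/19 + 1/23) = 3.7638
t = (x̄₁ - x̄₂)/SE = (48 - 54)/3.7638 = -1.5941
df = 40, t-critical = ±2.021
Decision: fail to reject H₀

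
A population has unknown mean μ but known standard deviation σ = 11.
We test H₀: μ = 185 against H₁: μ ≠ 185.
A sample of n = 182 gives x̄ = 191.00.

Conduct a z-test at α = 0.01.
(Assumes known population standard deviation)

Answer: z = 7.3584, reject H₀

Derivation:
Standard error: SE = σ/√n = 11/√182 = 0.8154
z-statistic: z = (x̄ - μ₀)/SE = (191.00 - 185)/0.8154 = 7.3584
Critical value: ±2.576
p-value < 0.0001
Decision: reject H₀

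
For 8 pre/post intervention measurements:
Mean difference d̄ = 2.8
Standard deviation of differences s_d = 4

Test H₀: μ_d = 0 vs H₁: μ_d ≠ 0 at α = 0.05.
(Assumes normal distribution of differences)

df = n - 1 = 7
SE = s_d/√n = 4/√8 = 1.4142
t = d̄/SE = 2.8/1.4142 = 1.9799
Critical value: t_{0.025,7} = ±2.365
p-value ≈ 0.0882
Decision: fail to reject H₀

Answer: t = 1.9799, fail to reject H₀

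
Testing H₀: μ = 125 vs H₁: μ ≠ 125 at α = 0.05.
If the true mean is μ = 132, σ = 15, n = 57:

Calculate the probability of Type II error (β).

SE = σ/√n = 15/√57 = 1.9868
Critical values: μ₀ ± z_0.025×SE = 125 ± 1.960×1.9868
Acceptance region: (121.1059, 128.8941)
Under H₁ (μ = 132): z_high = (128.8941 - 132)/1.9868 = -1.5633, z_low = (121.1059 - 132)/1.9868 = -5.4832
β = P(not reject | H₁) = Φ(-1.5633) - Φ(-5.4832) ≈ 0.0590

Answer: β ≈ 0.0590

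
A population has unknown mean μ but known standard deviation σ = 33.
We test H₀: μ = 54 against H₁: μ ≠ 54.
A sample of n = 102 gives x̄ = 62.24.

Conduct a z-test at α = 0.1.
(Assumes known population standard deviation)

Answer: z = 2.5218, reject H₀

Derivation:
Standard error: SE = σ/√n = 33/√102 = 3.2675
z-statistic: z = (x̄ - μ₀)/SE = (62.24 - 54)/3.2675 = 2.5218
Critical value: ±1.645
p-value = 0.0117
Decision: reject H₀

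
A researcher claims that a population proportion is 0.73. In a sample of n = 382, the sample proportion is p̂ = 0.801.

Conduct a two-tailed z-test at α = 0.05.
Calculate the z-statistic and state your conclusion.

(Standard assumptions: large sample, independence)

Answer: z = 3.1257, reject H₀

Derivation:
H₀: p = 0.73, H₁: p ≠ 0.73
Standard error: SE = √(p₀(1-p₀)/n) = √(0.73×0.27/382) = 0.022715
z-statistic: z = (p̂ - p₀)/SE = (0.801 - 0.73)/0.022715 = 3.1257
Critical value: z_0.025 = ±1.960
p-value = 0.0018
Decision: reject H₀ at α = 0.05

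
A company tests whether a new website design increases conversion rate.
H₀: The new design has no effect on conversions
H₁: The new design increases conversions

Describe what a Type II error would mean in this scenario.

Answer: Keeping the old design when the new one would have increased conversions

Derivation:
Type I error: rejecting H₀ when it is actually true (false positive).
Type II error: failing to reject H₀ when H₁ is actually true (false negative).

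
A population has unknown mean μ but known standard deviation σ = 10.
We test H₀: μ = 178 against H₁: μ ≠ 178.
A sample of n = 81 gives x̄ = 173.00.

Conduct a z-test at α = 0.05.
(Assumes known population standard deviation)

Answer: z = -4.5000, reject H₀

Derivation:
Standard error: SE = σ/√n = 10/√81 = 1.1111
z-statistic: z = (x̄ - μ₀)/SE = (173.00 - 178)/1.1111 = -4.5000
Critical value: ±1.960
p-value < 0.0001
Decision: reject H₀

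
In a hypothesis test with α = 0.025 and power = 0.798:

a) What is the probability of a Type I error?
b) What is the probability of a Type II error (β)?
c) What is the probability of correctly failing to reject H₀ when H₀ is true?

Answer: a) 0.025, b) 0.202, c) 0.975

Derivation:
a) Type I error probability = α = 0.025
b) Power = P(reject H₀ | H₁ true) = 1 - β = 0.798, so Type II error probability = β = 1 - Power = 0.202
c) P(fail to reject H₀ | H₀ true) = 1 - α = 0.975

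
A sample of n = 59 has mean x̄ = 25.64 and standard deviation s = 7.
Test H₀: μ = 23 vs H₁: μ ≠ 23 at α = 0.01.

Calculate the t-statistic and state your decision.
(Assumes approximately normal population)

Answer: t = 2.8970, reject H₀

Derivation:
df = n - 1 = 58
SE = s/√n = 7/√59 = 0.9113
t = (x̄ - μ₀)/SE = (25.64 - 23)/0.9113 = 2.8970
Critical value: t_{0.005,58} = ±2.663
p-value ≈ 0.0053
Decision: reject H₀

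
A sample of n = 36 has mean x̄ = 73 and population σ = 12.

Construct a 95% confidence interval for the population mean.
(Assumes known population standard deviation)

Confidence level: 95%, α = 0.05
z_0.025 = 1.960
SE = σ/√n = 12/√36 = 2.0000
Margin of error = 1.960 × 2.0000 = 3.9200
CI: x̄ ± margin = 73 ± 3.9200
CI: (69.0800, 76.9200)

Answer: (69.0800, 76.9200)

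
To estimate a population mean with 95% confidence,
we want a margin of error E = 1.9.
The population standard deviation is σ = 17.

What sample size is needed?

Answer: n = 308

Derivation:
z_0.025 = 1.960
n = (z×σ/E)² = (1.960×17/1.9)²
n = 307.5408
Round up: n = 308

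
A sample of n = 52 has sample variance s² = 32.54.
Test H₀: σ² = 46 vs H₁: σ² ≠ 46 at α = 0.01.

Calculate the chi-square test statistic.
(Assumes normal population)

Answer: χ² = 36.0770, fail to reject H₀

Derivation:
df = n - 1 = 51
χ² = (n-1)s²/σ₀² = 51×32.54/46 = 36.0770
Critical values: χ²_{0.995,51} = 28.735, χ²_{0.005,51} = 80.747
Rejection region: χ² < 28.735 or χ² > 80.747
Decision: fail to reject H₀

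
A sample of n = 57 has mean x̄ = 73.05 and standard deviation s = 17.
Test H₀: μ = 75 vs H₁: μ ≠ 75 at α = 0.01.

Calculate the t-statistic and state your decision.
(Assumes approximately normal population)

Answer: t = -0.8660, fail to reject H₀

Derivation:
df = n - 1 = 56
SE = s/√n = 17/√57 = 2.2517
t = (x̄ - μ₀)/SE = (73.05 - 75)/2.2517 = -0.8660
Critical value: t_{0.005,56} = ±2.667
p-value ≈ 0.3902
Decision: fail to reject H₀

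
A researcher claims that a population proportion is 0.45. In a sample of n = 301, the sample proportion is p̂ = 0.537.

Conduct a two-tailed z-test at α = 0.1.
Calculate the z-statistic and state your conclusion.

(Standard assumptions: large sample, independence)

H₀: p = 0.45, H₁: p ≠ 0.45
Standard error: SE = √(p₀(1-p₀)/n) = √(0.45×0.55/301) = 0.028675
z-statistic: z = (p̂ - p₀)/SE = (0.537 - 0.45)/0.028675 = 3.0340
Critical value: z_0.05 = ±1.645
p-value = 0.0024
Decision: reject H₀ at α = 0.1

Answer: z = 3.0340, reject H₀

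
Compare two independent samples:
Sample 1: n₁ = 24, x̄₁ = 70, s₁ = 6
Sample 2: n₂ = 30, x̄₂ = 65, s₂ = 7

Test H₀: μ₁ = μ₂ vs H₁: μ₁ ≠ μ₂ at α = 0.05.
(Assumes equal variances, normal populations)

Answer: t = 2.7762, reject H₀

Derivation:
Pooled variance: s²_p = [23×6² + 29×7²]/(52) = 43.2500
s_p = 6.5765
SE = s_p×√(1/n₁ + 1/n₂) = 6.5765×√(1/24 + 1/30) = 1.8010
t = (x̄₁ - x̄₂)/SE = (70 - 65)/1.8010 = 2.7762
df = 52, t-critical = ±2.007
Decision: reject H₀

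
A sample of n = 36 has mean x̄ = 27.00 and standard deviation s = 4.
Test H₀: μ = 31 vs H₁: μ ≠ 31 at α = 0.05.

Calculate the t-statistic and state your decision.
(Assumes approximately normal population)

df = n - 1 = 35
SE = s/√n = 4/√36 = 0.6667
t = (x̄ - μ₀)/SE = (27.00 - 31)/0.6667 = -5.9997
Critical value: t_{0.025,35} = ±2.030
p-value < 0.0001
Decision: reject H₀

Answer: t = -5.9997, reject H₀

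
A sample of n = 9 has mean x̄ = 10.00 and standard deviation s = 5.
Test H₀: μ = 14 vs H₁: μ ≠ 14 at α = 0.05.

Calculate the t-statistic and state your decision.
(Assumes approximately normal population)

Answer: t = -2.4000, reject H₀

Derivation:
df = n - 1 = 8
SE = s/√n = 5/√9 = 1.6667
t = (x̄ - μ₀)/SE = (10.00 - 14)/1.6667 = -2.4000
Critical value: t_{0.025,8} = ±2.306
p-value ≈ 0.0432
Decision: reject H₀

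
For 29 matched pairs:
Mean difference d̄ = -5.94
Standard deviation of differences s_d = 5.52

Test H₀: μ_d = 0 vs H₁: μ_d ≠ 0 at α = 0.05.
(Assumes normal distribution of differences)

Answer: t = -5.7951, reject H₀

Derivation:
df = n - 1 = 28
SE = s_d/√n = 5.52/√29 = 1.0250
t = d̄/SE = -5.94/1.0250 = -5.7951
Critical value: t_{0.025,28} = ±2.048
p-value < 0.0001
Decision: reject H₀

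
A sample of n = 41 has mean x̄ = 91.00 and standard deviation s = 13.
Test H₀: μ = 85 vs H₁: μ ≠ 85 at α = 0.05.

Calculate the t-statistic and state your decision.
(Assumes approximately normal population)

df = n - 1 = 40
SE = s/√n = 13/√41 = 2.0303
t = (x̄ - μ₀)/SE = (91.00 - 85)/2.0303 = 2.9552
Critical value: t_{0.025,40} = ±2.021
p-value ≈ 0.0052
Decision: reject H₀

Answer: t = 2.9552, reject H₀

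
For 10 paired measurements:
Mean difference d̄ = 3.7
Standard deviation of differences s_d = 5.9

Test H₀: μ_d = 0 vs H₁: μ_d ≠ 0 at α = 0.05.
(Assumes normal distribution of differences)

Answer: t = 1.9832, fail to reject H₀

Derivation:
df = n - 1 = 9
SE = s_d/√n = 5.9/√10 = 1.8657
t = d̄/SE = 3.7/1.8657 = 1.9832
Critical value: t_{0.025,9} = ±2.262
p-value ≈ 0.0787
Decision: fail to reject H₀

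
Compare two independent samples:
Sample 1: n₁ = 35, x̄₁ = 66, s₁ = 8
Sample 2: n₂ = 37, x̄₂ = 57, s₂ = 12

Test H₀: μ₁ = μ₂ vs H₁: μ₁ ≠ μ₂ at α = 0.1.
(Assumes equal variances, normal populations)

Answer: t = 3.7224, reject H₀

Derivation:
Pooled variance: s²_p = [34×8² + 36×12²]/(70) = 105.1429
s_p = 10.2539
SE = s_p×√(1/n₁ + 1/n₂) = 10.2539×√(1/35 + 1/37) = 2.4178
t = (x̄₁ - x̄₂)/SE = (66 - 57)/2.4178 = 3.7224
df = 70, t-critical = ±1.667
Decision: reject H₀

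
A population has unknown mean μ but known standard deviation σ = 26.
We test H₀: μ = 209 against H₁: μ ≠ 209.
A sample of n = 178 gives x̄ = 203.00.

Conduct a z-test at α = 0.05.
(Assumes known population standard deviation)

Answer: z = -3.0788, reject H₀

Derivation:
Standard error: SE = σ/√n = 26/√178 = 1.9488
z-statistic: z = (x̄ - μ₀)/SE = (203.00 - 209)/1.9488 = -3.0788
Critical value: ±1.960
p-value = 0.0021
Decision: reject H₀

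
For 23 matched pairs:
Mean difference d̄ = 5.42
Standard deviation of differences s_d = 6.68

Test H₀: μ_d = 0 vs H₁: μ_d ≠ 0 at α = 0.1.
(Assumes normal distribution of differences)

df = n - 1 = 22
SE = s_d/√n = 6.68/√23 = 1.3929
t = d̄/SE = 5.42/1.3929 = 3.8912
Critical value: t_{0.05,22} = ±1.717
p-value ≈ 0.0008
Decision: reject H₀

Answer: t = 3.8912, reject H₀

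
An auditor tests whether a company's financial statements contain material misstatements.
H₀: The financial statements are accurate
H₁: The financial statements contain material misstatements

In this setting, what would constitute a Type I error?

Answer: Concluding the statements are misstated when they are actually accurate

Derivation:
Type I error: rejecting H₀ when it is actually true (false positive).
Type II error: failing to reject H₀ when H₁ is actually true (false negative).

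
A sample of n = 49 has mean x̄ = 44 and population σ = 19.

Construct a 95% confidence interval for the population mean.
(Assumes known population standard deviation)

Confidence level: 95%, α = 0.05
z_0.025 = 1.960
SE = σ/√n = 19/√49 = 2.7143
Margin of error = 1.960 × 2.7143 = 5.3200
CI: x̄ ± margin = 44 ± 5.3200
CI: (38.6800, 49.3200)

Answer: (38.6800, 49.3200)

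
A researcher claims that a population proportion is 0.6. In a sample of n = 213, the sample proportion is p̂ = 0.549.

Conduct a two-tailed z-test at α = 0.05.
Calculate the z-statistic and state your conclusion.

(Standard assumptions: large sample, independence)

Answer: z = -1.5193, fail to reject H₀

Derivation:
H₀: p = 0.6, H₁: p ≠ 0.6
Standard error: SE = √(p₀(1-p₀)/n) = √(0.6×0.4/213) = 0.033567
z-statistic: z = (p̂ - p₀)/SE = (0.549 - 0.6)/0.033567 = -1.5193
Critical value: z_0.025 = ±1.960
p-value = 0.1287
Decision: fail to reject H₀ at α = 0.05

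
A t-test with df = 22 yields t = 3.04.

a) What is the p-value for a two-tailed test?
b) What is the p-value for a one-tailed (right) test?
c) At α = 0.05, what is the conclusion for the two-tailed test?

Using t-distribution with df = 22:
a) Two-tailed: p = 2×P(T > 3.04) = 0.0060
b) One-tailed: p = P(T > 3.04) = 0.0030
c) 0.0060 < 0.05, reject H₀

Answer: a) 0.0060, b) 0.0030, c) reject H₀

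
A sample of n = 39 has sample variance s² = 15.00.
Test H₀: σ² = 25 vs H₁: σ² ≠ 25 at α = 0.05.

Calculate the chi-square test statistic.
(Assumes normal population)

df = n - 1 = 38
χ² = (n-1)s²/σ₀² = 38×15.00/25 = 22.8000
Critical values: χ²_{0.975,38} = 22.878, χ²_{0.025,38} = 56.896
Rejection region: χ² < 22.878 or χ² > 56.896
Decision: reject H₀

Answer: χ² = 22.8000, reject H₀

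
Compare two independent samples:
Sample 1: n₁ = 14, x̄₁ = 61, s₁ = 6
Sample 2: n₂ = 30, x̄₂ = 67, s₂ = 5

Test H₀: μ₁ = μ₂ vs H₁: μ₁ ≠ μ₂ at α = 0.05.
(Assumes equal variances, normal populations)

Answer: t = -3.4783, reject H₀

Derivation:
Pooled variance: s²_p = [13×6² + 29×5²]/(42) = 28.4048
s_p = 5.3296
SE = s_p×√(1/n₁ + 1/n₂) = 5.3296×√(1/14 + 1/30) = 1.7250
t = (x̄₁ - x̄₂)/SE = (61 - 67)/1.7250 = -3.4783
df = 42, t-critical = ±2.018
Decision: reject H₀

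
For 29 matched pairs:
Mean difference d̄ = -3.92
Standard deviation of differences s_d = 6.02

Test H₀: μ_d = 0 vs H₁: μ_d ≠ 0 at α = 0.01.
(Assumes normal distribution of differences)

Answer: t = -3.5066, reject H₀

Derivation:
df = n - 1 = 28
SE = s_d/√n = 6.02/√29 = 1.1179
t = d̄/SE = -3.92/1.1179 = -3.5066
Critical value: t_{0.005,28} = ±2.763
p-value ≈ 0.0015
Decision: reject H₀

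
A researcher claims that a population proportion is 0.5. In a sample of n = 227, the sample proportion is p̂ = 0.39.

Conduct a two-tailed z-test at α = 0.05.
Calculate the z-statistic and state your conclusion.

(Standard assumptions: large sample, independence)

H₀: p = 0.5, H₁: p ≠ 0.5
Standard error: SE = √(p₀(1-p₀)/n) = √(0.5×0.5/227) = 0.033186
z-statistic: z = (p̂ - p₀)/SE = (0.39 - 0.5)/0.033186 = -3.3147
Critical value: z_0.025 = ±1.960
p-value = 0.0009
Decision: reject H₀ at α = 0.05

Answer: z = -3.3147, reject H₀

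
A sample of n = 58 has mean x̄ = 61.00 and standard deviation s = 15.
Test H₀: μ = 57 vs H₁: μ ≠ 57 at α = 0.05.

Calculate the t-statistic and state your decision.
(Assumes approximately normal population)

Answer: t = 2.0309, reject H₀

Derivation:
df = n - 1 = 57
SE = s/√n = 15/√58 = 1.9696
t = (x̄ - μ₀)/SE = (61.00 - 57)/1.9696 = 2.0309
Critical value: t_{0.025,57} = ±2.002
p-value ≈ 0.0469
Decision: reject H₀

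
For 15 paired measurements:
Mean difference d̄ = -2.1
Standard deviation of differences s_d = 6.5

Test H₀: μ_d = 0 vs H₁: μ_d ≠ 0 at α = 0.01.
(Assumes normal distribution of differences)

df = n - 1 = 14
SE = s_d/√n = 6.5/√15 = 1.6783
t = d̄/SE = -2.1/1.6783 = -1.2513
Critical value: t_{0.005,14} = ±2.977
p-value ≈ 0.2313
Decision: fail to reject H₀

Answer: t = -1.2513, fail to reject H₀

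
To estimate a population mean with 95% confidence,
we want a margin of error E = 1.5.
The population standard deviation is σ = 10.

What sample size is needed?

z_0.025 = 1.960
n = (z×σ/E)² = (1.960×10/1.5)²
n = 170.7378
Round up: n = 171

Answer: n = 171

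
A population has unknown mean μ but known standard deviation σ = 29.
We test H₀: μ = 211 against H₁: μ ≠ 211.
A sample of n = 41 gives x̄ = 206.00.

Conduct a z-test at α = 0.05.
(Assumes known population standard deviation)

Answer: z = -1.1040, fail to reject H₀

Derivation:
Standard error: SE = σ/√n = 29/√41 = 4.5290
z-statistic: z = (x̄ - μ₀)/SE = (206.00 - 211)/4.5290 = -1.1040
Critical value: ±1.960
p-value = 0.2696
Decision: fail to reject H₀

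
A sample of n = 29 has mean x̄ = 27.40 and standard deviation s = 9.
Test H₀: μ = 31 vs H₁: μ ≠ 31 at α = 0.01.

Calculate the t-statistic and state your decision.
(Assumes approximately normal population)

df = n - 1 = 28
SE = s/√n = 9/√29 = 1.6713
t = (x̄ - μ₀)/SE = (27.40 - 31)/1.6713 = -2.1540
Critical value: t_{0.005,28} = ±2.763
p-value ≈ 0.0400
Decision: fail to reject H₀

Answer: t = -2.1540, fail to reject H₀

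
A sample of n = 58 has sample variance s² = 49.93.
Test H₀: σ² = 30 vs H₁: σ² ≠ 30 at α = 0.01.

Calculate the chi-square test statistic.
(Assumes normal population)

df = n - 1 = 57
χ² = (n-1)s²/σ₀² = 57×49.93/30 = 94.8670
Critical values: χ²_{0.995,57} = 33.248, χ²_{0.005,57} = 88.236
Rejection region: χ² < 33.248 or χ² > 88.236
Decision: reject H₀

Answer: χ² = 94.8670, reject H₀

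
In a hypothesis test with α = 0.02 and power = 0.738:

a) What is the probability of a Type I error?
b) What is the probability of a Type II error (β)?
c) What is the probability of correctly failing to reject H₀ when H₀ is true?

a) Type I error probability = α = 0.02
b) Power = P(reject H₀ | H₁ true) = 1 - β = 0.738, so Type II error probability = β = 1 - Power = 0.262
c) P(fail to reject H₀ | H₀ true) = 1 - α = 0.98

Answer: a) 0.02, b) 0.262, c) 0.98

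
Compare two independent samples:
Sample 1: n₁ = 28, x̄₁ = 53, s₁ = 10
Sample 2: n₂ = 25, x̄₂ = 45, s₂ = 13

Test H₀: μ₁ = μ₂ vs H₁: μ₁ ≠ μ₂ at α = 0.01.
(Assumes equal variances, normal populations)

Pooled variance: s²_p = [27×10² + 24×13²]/(51) = 132.4706
s_p = 11.5096
SE = s_p×√(1/n₁ + 1/n₂) = 11.5096×√(1/28 + 1/25) = 3.1670
t = (x̄₁ - x̄₂)/SE = (53 - 45)/3.1670 = 2.5260
df = 51, t-critical = ±2.676
Decision: fail to reject H₀

Answer: t = 2.5260, fail to reject H₀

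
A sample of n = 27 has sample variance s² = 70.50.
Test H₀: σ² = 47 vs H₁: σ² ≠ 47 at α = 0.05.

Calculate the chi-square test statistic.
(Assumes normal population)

Answer: χ² = 39.0000, fail to reject H₀

Derivation:
df = n - 1 = 26
χ² = (n-1)s²/σ₀² = 26×70.50/47 = 39.0000
Critical values: χ²_{0.975,26} = 13.844, χ²_{0.025,26} = 41.923
Rejection region: χ² < 13.844 or χ² > 41.923
Decision: fail to reject H₀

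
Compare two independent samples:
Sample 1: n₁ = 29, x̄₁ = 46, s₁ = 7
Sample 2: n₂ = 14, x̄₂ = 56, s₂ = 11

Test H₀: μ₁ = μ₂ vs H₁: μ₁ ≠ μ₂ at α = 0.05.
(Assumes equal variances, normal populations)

Pooled variance: s²_p = [28×7² + 13×11²]/(41) = 71.8293
s_p = 8.4752
SE = s_p×√(1/n₁ + 1/n₂) = 8.4752×√(1/29 + 1/14) = 2.7582
t = (x̄₁ - x̄₂)/SE = (46 - 56)/2.7582 = -3.6256
df = 41, t-critical = ±2.020
Decision: reject H₀

Answer: t = -3.6256, reject H₀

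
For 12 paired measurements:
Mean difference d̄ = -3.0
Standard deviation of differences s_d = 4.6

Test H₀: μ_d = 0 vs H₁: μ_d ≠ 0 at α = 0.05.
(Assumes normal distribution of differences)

df = n - 1 = 11
SE = s_d/√n = 4.6/√12 = 1.3279
t = d̄/SE = -3.0/1.3279 = -2.2592
Critical value: t_{0.025,11} = ±2.201
p-value ≈ 0.0452
Decision: reject H₀

Answer: t = -2.2592, reject H₀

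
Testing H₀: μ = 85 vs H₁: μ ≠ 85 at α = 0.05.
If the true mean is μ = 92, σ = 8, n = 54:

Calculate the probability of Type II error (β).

SE = σ/√n = 8/√54 = 1.0887
Critical values: μ₀ ± z_0.025×SE = 85 ± 1.960×1.0887
Acceptance region: (82.8661, 87.1339)
Under H₁ (μ = 92): z_high = (87.1339 - 92)/1.0887 = -4.4696, z_low = (82.8661 - 92)/1.0887 = -8.3897
β = P(not reject | H₁) = Φ(-4.4696) - Φ(-8.3897) ≈ 0.0000

Answer: β ≈ 0.0000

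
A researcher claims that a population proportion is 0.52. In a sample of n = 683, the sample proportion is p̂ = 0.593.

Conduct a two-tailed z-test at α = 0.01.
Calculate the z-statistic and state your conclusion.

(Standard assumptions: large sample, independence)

Answer: z = 3.8186, reject H₀

Derivation:
H₀: p = 0.52, H₁: p ≠ 0.52
Standard error: SE = √(p₀(1-p₀)/n) = √(0.52×0.48/683) = 0.019117
z-statistic: z = (p̂ - p₀)/SE = (0.593 - 0.52)/0.019117 = 3.8186
Critical value: z_0.005 = ±2.576
p-value = 0.0001
Decision: reject H₀ at α = 0.01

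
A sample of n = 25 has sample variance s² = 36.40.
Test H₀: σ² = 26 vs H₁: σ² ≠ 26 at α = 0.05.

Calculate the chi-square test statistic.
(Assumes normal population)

Answer: χ² = 33.6000, fail to reject H₀

Derivation:
df = n - 1 = 24
χ² = (n-1)s²/σ₀² = 24×36.40/26 = 33.6000
Critical values: χ²_{0.975,24} = 12.401, χ²_{0.025,24} = 39.364
Rejection region: χ² < 12.401 or χ² > 39.364
Decision: fail to reject H₀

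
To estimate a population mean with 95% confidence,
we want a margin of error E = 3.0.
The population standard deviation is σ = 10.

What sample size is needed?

z_0.025 = 1.960
n = (z×σ/E)² = (1.960×10/3.0)²
n = 42.6844
Round up: n = 43

Answer: n = 43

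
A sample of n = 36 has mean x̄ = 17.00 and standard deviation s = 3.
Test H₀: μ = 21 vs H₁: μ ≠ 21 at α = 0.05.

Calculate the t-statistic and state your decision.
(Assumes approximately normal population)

Answer: t = -8.0000, reject H₀

Derivation:
df = n - 1 = 35
SE = s/√n = 3/√36 = 0.5000
t = (x̄ - μ₀)/SE = (17.00 - 21)/0.5000 = -8.0000
Critical value: t_{0.025,35} = ±2.030
p-value < 0.0001
Decision: reject H₀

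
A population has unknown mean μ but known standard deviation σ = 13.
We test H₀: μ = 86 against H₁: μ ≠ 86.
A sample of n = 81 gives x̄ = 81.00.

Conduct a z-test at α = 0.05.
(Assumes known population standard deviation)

Answer: z = -3.4616, reject H₀

Derivation:
Standard error: SE = σ/√n = 13/√81 = 1.4444
z-statistic: z = (x̄ - μ₀)/SE = (81.00 - 86)/1.4444 = -3.4616
Critical value: ±1.960
p-value = 0.0005
Decision: reject H₀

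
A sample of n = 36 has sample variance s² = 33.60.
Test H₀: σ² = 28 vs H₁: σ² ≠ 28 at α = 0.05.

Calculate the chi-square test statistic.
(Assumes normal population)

Answer: χ² = 42.0000, fail to reject H₀

Derivation:
df = n - 1 = 35
χ² = (n-1)s²/σ₀² = 35×33.60/28 = 42.0000
Critical values: χ²_{0.975,35} = 20.569, χ²_{0.025,35} = 53.203
Rejection region: χ² < 20.569 or χ² > 53.203
Decision: fail to reject H₀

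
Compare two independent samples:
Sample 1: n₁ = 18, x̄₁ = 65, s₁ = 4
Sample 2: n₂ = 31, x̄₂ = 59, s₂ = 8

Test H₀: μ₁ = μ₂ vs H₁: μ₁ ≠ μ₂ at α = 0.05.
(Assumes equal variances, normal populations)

Pooled variance: s²_p = [17×4² + 30×8²]/(47) = 46.6383
s_p = 6.8292
SE = s_p×√(1/n₁ + 1/n₂) = 6.8292×√(1/18 + 1/31) = 2.0237
t = (x̄₁ - x̄₂)/SE = (65 - 59)/2.0237 = 2.9649
df = 47, t-critical = ±2.012
Decision: reject H₀

Answer: t = 2.9649, reject H₀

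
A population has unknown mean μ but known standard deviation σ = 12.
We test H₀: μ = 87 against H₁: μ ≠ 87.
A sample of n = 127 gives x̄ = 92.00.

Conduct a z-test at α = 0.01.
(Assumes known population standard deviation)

Standard error: SE = σ/√n = 12/√127 = 1.0648
z-statistic: z = (x̄ - μ₀)/SE = (92.00 - 87)/1.0648 = 4.6957
Critical value: ±2.576
p-value < 0.0001
Decision: reject H₀

Answer: z = 4.6957, reject H₀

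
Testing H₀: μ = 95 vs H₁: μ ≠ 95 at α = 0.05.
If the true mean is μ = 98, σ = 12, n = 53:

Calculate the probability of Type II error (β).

Answer: β ≈ 0.5556

Derivation:
SE = σ/√n = 12/√53 = 1.6483
Critical values: μ₀ ± z_0.025×SE = 95 ± 1.960×1.6483
Acceptance region: (91.7693, 98.2307)
Under H₁ (μ = 98): z_high = (98.2307 - 98)/1.6483 = 0.1400, z_low = (91.7693 - 98)/1.6483 = -3.7801
β = P(not reject | H₁) = Φ(0.1400) - Φ(-3.7801) ≈ 0.5556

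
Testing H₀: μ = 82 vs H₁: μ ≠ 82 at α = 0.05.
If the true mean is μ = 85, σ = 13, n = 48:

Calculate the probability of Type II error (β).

Answer: β ≈ 0.6408

Derivation:
SE = σ/√n = 13/√48 = 1.8764
Critical values: μ₀ ± z_0.025×SE = 82 ± 1.960×1.8764
Acceptance region: (78.3223, 85.6777)
Under H₁ (μ = 85): z_high = (85.6777 - 85)/1.8764 = 0.3612, z_low = (78.3223 - 85)/1.8764 = -3.5588
β = P(not reject | H₁) = Φ(0.3612) - Φ(-3.5588) ≈ 0.6408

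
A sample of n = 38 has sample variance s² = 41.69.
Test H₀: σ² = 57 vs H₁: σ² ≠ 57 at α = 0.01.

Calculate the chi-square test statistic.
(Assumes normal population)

Answer: χ² = 27.0619, fail to reject H₀

Derivation:
df = n - 1 = 37
χ² = (n-1)s²/σ₀² = 37×41.69/57 = 27.0619
Critical values: χ²_{0.995,37} = 18.586, χ²_{0.005,37} = 62.883
Rejection region: χ² < 18.586 or χ² > 62.883
Decision: fail to reject H₀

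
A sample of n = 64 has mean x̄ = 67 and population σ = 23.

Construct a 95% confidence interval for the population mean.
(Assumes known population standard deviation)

Confidence level: 95%, α = 0.05
z_0.025 = 1.960
SE = σ/√n = 23/√64 = 2.8750
Margin of error = 1.960 × 2.8750 = 5.6350
CI: x̄ ± margin = 67 ± 5.6350
CI: (61.3650, 72.6350)

Answer: (61.3650, 72.6350)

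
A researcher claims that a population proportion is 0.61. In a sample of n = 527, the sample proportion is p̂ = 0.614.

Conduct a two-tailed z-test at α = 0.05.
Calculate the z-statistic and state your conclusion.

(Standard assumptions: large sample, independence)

H₀: p = 0.61, H₁: p ≠ 0.61
Standard error: SE = √(p₀(1-p₀)/n) = √(0.61×0.39/527) = 0.021247
z-statistic: z = (p̂ - p₀)/SE = (0.614 - 0.61)/0.021247 = 0.1883
Critical value: z_0.025 = ±1.960
p-value = 0.8506
Decision: fail to reject H₀ at α = 0.05

Answer: z = 0.1883, fail to reject H₀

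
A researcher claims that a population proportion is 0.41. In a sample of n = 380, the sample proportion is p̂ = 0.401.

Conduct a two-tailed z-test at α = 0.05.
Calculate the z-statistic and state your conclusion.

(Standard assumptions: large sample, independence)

Answer: z = -0.3567, fail to reject H₀

Derivation:
H₀: p = 0.41, H₁: p ≠ 0.41
Standard error: SE = √(p₀(1-p₀)/n) = √(0.41×0.59/380) = 0.025231
z-statistic: z = (p̂ - p₀)/SE = (0.401 - 0.41)/0.025231 = -0.3567
Critical value: z_0.025 = ±1.960
p-value = 0.7213
Decision: fail to reject H₀ at α = 0.05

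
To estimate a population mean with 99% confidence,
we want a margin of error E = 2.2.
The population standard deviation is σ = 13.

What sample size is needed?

z_0.005 = 2.576
n = (z×σ/E)² = (2.576×13/2.2)²
n = 231.7037
Round up: n = 232

Answer: n = 232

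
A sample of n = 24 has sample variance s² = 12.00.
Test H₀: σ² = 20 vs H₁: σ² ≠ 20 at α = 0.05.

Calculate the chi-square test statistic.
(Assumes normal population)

df = n - 1 = 23
χ² = (n-1)s²/σ₀² = 23×12.00/20 = 13.8000
Critical values: χ²_{0.975,23} = 11.689, χ²_{0.025,23} = 38.076
Rejection region: χ² < 11.689 or χ² > 38.076
Decision: fail to reject H₀

Answer: χ² = 13.8000, fail to reject H₀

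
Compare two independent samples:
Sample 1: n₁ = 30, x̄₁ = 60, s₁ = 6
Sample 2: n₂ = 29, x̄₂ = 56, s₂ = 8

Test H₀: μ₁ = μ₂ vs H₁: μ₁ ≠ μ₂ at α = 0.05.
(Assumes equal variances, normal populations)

Pooled variance: s²_p = [29×6² + 28×8²]/(57) = 49.7544
s_p = 7.0537
SE = s_p×√(1/n₁ + 1/n₂) = 7.0537×√(1/30 + 1/29) = 1.8369
t = (x̄₁ - x̄₂)/SE = (60 - 56)/1.8369 = 2.1776
df = 57, t-critical = ±2.002
Decision: reject H₀

Answer: t = 2.1776, reject H₀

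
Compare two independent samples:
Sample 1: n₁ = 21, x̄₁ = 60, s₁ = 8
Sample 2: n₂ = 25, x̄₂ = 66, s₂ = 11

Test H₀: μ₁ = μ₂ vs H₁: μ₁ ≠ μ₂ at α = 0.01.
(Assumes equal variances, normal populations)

Answer: t = -2.0786, fail to reject H₀

Derivation:
Pooled variance: s²_p = [20×8² + 24×11²]/(44) = 95.0909
s_p = 9.7515
SE = s_p×√(1/n₁ + 1/n₂) = 9.7515×√(1/21 + 1/25) = 2.8865
t = (x̄₁ - x̄₂)/SE = (60 - 66)/2.8865 = -2.0786
df = 44, t-critical = ±2.692
Decision: fail to reject H₀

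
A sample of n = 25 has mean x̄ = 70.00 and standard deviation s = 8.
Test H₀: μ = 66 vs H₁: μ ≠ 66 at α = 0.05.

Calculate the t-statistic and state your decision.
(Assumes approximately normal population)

df = n - 1 = 24
SE = s/√n = 8/√25 = 1.6000
t = (x̄ - μ₀)/SE = (70.00 - 66)/1.6000 = 2.5000
Critical value: t_{0.025,24} = ±2.064
p-value ≈ 0.0197
Decision: reject H₀

Answer: t = 2.5000, reject H₀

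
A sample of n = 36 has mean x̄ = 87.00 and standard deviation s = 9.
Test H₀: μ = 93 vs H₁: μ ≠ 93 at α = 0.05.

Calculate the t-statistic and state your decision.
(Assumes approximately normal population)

df = n - 1 = 35
SE = s/√n = 9/√36 = 1.5000
t = (x̄ - μ₀)/SE = (87.00 - 93)/1.5000 = -4.0000
Critical value: t_{0.025,35} = ±2.030
p-value ≈ 0.0003
Decision: reject H₀

Answer: t = -4.0000, reject H₀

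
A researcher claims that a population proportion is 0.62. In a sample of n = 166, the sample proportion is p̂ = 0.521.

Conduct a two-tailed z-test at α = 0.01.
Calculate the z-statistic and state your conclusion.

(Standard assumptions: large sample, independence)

Answer: z = -2.6279, reject H₀

Derivation:
H₀: p = 0.62, H₁: p ≠ 0.62
Standard error: SE = √(p₀(1-p₀)/n) = √(0.62×0.38/166) = 0.037673
z-statistic: z = (p̂ - p₀)/SE = (0.521 - 0.62)/0.037673 = -2.6279
Critical value: z_0.005 = ±2.576
p-value = 0.0086
Decision: reject H₀ at α = 0.01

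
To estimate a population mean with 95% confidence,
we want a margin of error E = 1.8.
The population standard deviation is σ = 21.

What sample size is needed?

Answer: n = 523

Derivation:
z_0.025 = 1.960
n = (z×σ/E)² = (1.960×21/1.8)²
n = 522.8844
Round up: n = 523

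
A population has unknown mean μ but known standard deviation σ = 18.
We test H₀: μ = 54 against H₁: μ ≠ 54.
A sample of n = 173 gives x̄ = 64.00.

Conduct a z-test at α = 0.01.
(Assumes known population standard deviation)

Standard error: SE = σ/√n = 18/√173 = 1.3685
z-statistic: z = (x̄ - μ₀)/SE = (64.00 - 54)/1.3685 = 7.3073
Critical value: ±2.576
p-value < 0.0001
Decision: reject H₀

Answer: z = 7.3073, reject H₀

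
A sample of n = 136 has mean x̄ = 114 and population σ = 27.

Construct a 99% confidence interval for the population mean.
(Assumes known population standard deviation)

Answer: (108.0360, 119.9640)

Derivation:
Confidence level: 99%, α = 0.01
z_0.005 = 2.576
SE = σ/√n = 27/√136 = 2.3152
Margin of error = 2.576 × 2.3152 = 5.9640
CI: x̄ ± margin = 114 ± 5.9640
CI: (108.0360, 119.9640)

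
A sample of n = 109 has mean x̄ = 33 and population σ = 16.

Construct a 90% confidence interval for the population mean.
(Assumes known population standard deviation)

Confidence level: 90%, α = 0.1
z_0.05 = 1.645
SE = σ/√n = 16/√109 = 1.5325
Margin of error = 1.645 × 1.5325 = 2.5210
CI: x̄ ± margin = 33 ± 2.5210
CI: (30.4790, 35.5210)

Answer: (30.4790, 35.5210)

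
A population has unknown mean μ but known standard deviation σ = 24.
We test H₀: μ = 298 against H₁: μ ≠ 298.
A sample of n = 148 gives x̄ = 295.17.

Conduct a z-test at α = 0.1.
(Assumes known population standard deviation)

Answer: z = -1.4345, fail to reject H₀

Derivation:
Standard error: SE = σ/√n = 24/√148 = 1.9728
z-statistic: z = (x̄ - μ₀)/SE = (295.17 - 298)/1.9728 = -1.4345
Critical value: ±1.645
p-value = 0.1514
Decision: fail to reject H₀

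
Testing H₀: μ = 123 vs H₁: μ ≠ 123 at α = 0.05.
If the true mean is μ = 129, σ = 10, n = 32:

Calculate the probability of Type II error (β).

Answer: β ≈ 0.0758

Derivation:
SE = σ/√n = 10/√32 = 1.7678
Critical values: μ₀ ± z_0.025×SE = 123 ± 1.960×1.7678
Acceptance region: (119.5351, 126.4649)
Under H₁ (μ = 129): z_high = (126.4649 - 129)/1.7678 = -1.4340, z_low = (119.5351 - 129)/1.7678 = -5.3541
β = P(not reject | H₁) = Φ(-1.4340) - Φ(-5.3541) ≈ 0.0758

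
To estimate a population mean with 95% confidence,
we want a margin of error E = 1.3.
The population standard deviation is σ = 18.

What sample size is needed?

Answer: n = 737

Derivation:
z_0.025 = 1.960
n = (z×σ/E)² = (1.960×18/1.3)²
n = 736.4961
Round up: n = 737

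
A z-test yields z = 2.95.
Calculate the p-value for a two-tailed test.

For z = 2.95:
p = 2×P(Z > |2.95|) = 2×(1 - Φ(2.95)) = 0.0032

Answer: p-value ≈ 0.0032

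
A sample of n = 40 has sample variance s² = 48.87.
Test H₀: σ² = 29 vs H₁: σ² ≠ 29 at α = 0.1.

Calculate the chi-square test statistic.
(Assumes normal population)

df = n - 1 = 39
χ² = (n-1)s²/σ₀² = 39×48.87/29 = 65.7217
Critical values: χ²_{0.95,39} = 25.695, χ²_{0.05,39} = 54.572
Rejection region: χ² < 25.695 or χ² > 54.572
Decision: reject H₀

Answer: χ² = 65.7217, reject H₀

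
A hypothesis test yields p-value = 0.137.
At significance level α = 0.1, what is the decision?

Compare p-value to α:
0.137 ≥ 0.1
Decision: fail to reject H₀

Answer: fail to reject H₀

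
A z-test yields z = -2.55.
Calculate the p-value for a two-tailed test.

Answer: p-value ≈ 0.0108

Derivation:
For z = -2.55:
p = 2×P(Z > |-2.55|) = 2×(1 - Φ(2.55)) = 0.0108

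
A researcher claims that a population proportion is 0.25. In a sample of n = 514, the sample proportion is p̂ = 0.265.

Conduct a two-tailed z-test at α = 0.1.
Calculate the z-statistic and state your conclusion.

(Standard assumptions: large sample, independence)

H₀: p = 0.25, H₁: p ≠ 0.25
Standard error: SE = √(p₀(1-p₀)/n) = √(0.25×0.75/514) = 0.019099
z-statistic: z = (p̂ - p₀)/SE = (0.265 - 0.25)/0.019099 = 0.7854
Critical value: z_0.05 = ±1.645
p-value = 0.4322
Decision: fail to reject H₀ at α = 0.1

Answer: z = 0.7854, fail to reject H₀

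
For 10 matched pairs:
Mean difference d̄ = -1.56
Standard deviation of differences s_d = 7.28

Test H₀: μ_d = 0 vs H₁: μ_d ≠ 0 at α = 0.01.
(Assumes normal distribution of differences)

Answer: t = -0.6776, fail to reject H₀

Derivation:
df = n - 1 = 9
SE = s_d/√n = 7.28/√10 = 2.3021
t = d̄/SE = -1.56/2.3021 = -0.6776
Critical value: t_{0.005,9} = ±3.250
p-value ≈ 0.5151
Decision: fail to reject H₀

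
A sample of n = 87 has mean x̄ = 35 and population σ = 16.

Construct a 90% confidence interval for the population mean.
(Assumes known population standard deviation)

Confidence level: 90%, α = 0.1
z_0.05 = 1.645
SE = σ/√n = 16/√87 = 1.7154
Margin of error = 1.645 × 1.7154 = 2.8218
CI: x̄ ± margin = 35 ± 2.8218
CI: (32.1782, 37.8218)

Answer: (32.1782, 37.8218)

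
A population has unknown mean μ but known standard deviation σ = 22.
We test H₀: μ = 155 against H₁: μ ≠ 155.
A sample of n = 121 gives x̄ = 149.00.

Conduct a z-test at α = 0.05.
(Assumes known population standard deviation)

Standard error: SE = σ/√n = 22/√121 = 2.0000
z-statistic: z = (x̄ - μ₀)/SE = (149.00 - 155)/2.0000 = -3.0000
Critical value: ±1.960
p-value = 0.0027
Decision: reject H₀

Answer: z = -3.0000, reject H₀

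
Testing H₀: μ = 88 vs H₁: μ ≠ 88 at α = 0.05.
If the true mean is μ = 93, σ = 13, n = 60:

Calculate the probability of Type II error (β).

Answer: β ≈ 0.1541

Derivation:
SE = σ/√n = 13/√60 = 1.6783
Critical values: μ₀ ± z_0.025×SE = 88 ± 1.960×1.6783
Acceptance region: (84.7105, 91.2895)
Under H₁ (μ = 93): z_high = (91.2895 - 93)/1.6783 = -1.0192, z_low = (84.7105 - 93)/1.6783 = -4.9392
β = P(not reject | H₁) = Φ(-1.0192) - Φ(-4.9392) ≈ 0.1541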